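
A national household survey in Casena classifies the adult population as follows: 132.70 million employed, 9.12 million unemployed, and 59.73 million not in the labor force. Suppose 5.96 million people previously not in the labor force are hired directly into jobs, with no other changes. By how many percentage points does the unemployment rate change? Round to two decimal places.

The unemployment rate changes by −0.26 percentage points.

Initially, labor force = 132.70 + 9.12 = 141.82 million, so u = 9.12/141.82 = 6.43%.
After the change, employed and labor force both rise by 5.96; unemployed unchanged → E = 138.66, U = 9.12, labor force = 147.78 million.
New unemployment rate = 9.12 / 147.78 = 6.17%.
Change = 6.17% − 6.43% = −0.26 percentage points.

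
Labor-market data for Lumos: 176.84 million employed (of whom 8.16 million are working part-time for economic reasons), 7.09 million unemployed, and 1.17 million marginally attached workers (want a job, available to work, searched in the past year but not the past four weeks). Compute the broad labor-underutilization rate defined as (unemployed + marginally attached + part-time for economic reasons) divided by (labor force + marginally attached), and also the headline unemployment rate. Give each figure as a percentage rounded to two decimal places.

Labor force = 176.84 + 7.09 = 183.93 million.
Numerator = 7.09 + 1.17 + 8.16 = 16.42 million.
Denominator = 183.93 + 1.17 = 185.10 million.
Broad rate = 16.42 / 185.10 = 8.87%.
Headline unemployment rate = 7.09 / 183.93 = 3.85%.

Broad underutilization rate ≈ 8.87%; headline unemployment rate ≈ 3.85%.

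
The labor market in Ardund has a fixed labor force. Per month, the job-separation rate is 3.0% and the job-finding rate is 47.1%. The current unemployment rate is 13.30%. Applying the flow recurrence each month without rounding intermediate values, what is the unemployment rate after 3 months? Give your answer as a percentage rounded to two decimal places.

Unemployment rate after three months ≈ 6.90%.

With a fixed labor force, u_{t+1} = u_t + s·(1−u_t) − f·u_t = u_t·(1−s−f) + s.
Here 1−s−f = 0.499 and s = 0.030.
u_1 = 0.133000 × 0.499 + 0.030 = 0.096367.
u_2 = 0.096367 × 0.499 + 0.030 = 0.078087.
u_3 = 0.078087 × 0.499 + 0.030 = 0.068965.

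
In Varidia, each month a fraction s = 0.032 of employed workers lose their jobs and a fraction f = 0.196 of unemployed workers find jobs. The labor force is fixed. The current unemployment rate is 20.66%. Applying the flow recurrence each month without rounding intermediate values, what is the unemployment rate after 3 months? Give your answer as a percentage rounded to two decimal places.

With a fixed labor force, u_{t+1} = u_t + s·(1−u_t) − f·u_t = u_t·(1−s−f) + s.
Here 1−s−f = 0.772 and s = 0.032.
u_1 = 0.206600 × 0.772 + 0.032 = 0.191495.
u_2 = 0.191495 × 0.772 + 0.032 = 0.179834.
u_3 = 0.179834 × 0.772 + 0.032 = 0.170832.

Unemployment rate after three months ≈ 17.08%.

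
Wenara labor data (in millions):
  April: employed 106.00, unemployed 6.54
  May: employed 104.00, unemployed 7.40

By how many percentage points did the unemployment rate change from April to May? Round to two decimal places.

The unemployment rate changed by +0.83 percentage points.

April: labor force = 106.00 + 6.54 = 112.54; u = 6.54/112.54 = 5.81%.
May: labor force = 104.00 + 7.40 = 111.40; u = 7.40/111.40 = 6.64%.
Change = 6.64% − 5.81% = +0.83 pp.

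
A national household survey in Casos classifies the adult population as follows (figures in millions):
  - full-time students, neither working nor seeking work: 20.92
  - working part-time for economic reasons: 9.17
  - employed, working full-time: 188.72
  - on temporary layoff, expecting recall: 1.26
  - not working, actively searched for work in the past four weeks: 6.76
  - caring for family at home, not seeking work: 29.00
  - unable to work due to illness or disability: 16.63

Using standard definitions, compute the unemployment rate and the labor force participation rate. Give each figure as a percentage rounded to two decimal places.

Employed = 9.17 + 188.72 = 197.89 million (anyone who worked, including part-time for economic reasons, counts as employed).
Unemployed = 1.26 + 6.76 = 8.02 million (jobless and actively searching, or on temporary layoff).
Labor force = 197.89 + 8.02 = 205.91 million.
Not in labor force = 20.92 + 29.00 + 16.63 = 66.55 million (those not working and not actively searching are outside the labor force).
Civilian working-age population = 205.91 + 66.55 = 272.46 million.
Unemployment rate = 8.02 / 205.91 = 3.89%.
Labor force participation rate = 205.91 / 272.46 = 75.57%.

Unemployment rate ≈ 3.89%; labor force participation rate ≈ 75.57%.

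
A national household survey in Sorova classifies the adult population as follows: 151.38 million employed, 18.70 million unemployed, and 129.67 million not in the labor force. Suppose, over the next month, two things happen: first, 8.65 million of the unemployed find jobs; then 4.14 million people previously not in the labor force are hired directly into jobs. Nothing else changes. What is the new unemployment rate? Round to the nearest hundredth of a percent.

New unemployment rate ≈ 5.77%.

Initially, labor force = 151.38 + 18.70 = 170.08 million, so u = 18.70/170.08 = 10.99%.
After the first change, unemployed falls and employed rises by 8.65; labor force unchanged → E = 160.03, U = 10.05, labor force = 170.08 million.
After the second change, employed and labor force both rise by 4.14; unemployed unchanged → E = 164.17, U = 10.05, labor force = 174.22 million.
New unemployment rate = 10.05 / 174.22 = 5.77%.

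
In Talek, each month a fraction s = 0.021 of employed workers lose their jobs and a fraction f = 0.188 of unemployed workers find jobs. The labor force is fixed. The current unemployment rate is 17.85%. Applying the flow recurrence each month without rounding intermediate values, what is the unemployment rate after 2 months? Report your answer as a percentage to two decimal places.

Unemployment rate after two months ≈ 14.93%.

With a fixed labor force, u_{t+1} = u_t + s·(1−u_t) − f·u_t = u_t·(1−s−f) + s.
Here 1−s−f = 0.791 and s = 0.021.
u_1 = 0.178500 × 0.791 + 0.021 = 0.162193.
u_2 = 0.162193 × 0.791 + 0.021 = 0.149295.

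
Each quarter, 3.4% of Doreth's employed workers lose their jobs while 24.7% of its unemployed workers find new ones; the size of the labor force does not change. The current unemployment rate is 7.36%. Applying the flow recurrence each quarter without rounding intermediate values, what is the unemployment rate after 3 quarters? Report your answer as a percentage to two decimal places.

Unemployment rate after three quarters ≈ 10.34%.

With a fixed labor force, u_{t+1} = u_t + s·(1−u_t) − f·u_t = u_t·(1−s−f) + s.
Here 1−s−f = 0.719 and s = 0.034.
u_1 = 0.073600 × 0.719 + 0.034 = 0.086918.
u_2 = 0.086918 × 0.719 + 0.034 = 0.096494.
u_3 = 0.096494 × 0.719 + 0.034 = 0.103379.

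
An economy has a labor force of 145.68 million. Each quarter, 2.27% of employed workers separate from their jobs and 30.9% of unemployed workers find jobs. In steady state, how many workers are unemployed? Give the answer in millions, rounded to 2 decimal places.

About 9.97 million are unemployed in steady state.

Steady-state unemployment rate u* = s/(s+f) = 2.27/(2.27+30.9) = 0.068435.
Unemployed = u* × labor force = 0.068435 × 145.68 ≈ 9.97 million.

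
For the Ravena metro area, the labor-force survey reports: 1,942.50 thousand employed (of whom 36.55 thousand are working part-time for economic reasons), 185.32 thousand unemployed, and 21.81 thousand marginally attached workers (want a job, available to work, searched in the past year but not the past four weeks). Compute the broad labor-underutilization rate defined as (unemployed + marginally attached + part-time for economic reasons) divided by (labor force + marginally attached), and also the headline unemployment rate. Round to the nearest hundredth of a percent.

Labor force = 1,942.50 + 185.32 = 2,127.82 thousand.
Numerator = 185.32 + 21.81 + 36.55 = 243.68 thousand.
Denominator = 2,127.82 + 21.81 = 2,149.63 thousand.
Broad rate = 243.68 / 2,149.63 = 11.34%.
Headline unemployment rate = 185.32 / 2,127.82 = 8.71%.

Broad underutilization rate ≈ 11.34%; headline unemployment rate ≈ 8.71%.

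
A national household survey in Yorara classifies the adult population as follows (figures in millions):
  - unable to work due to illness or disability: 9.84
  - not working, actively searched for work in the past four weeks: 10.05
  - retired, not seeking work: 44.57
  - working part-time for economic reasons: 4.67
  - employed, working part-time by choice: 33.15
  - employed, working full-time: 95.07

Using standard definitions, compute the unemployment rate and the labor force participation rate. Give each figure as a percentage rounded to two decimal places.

Employed = 4.67 + 33.15 + 95.07 = 132.89 million (anyone who worked, including part-time for economic reasons, counts as employed).
Unemployed = 10.05 million.
Labor force = 132.89 + 10.05 = 142.94 million.
Not in labor force = 9.84 + 44.57 = 54.41 million (those not working and not actively searching are outside the labor force).
Civilian working-age population = 142.94 + 54.41 = 197.35 million.
Unemployment rate = 10.05 / 142.94 = 7.03%.
Labor force participation rate = 142.94 / 197.35 = 72.43%.

Unemployment rate ≈ 7.03%; labor force participation rate ≈ 72.43%.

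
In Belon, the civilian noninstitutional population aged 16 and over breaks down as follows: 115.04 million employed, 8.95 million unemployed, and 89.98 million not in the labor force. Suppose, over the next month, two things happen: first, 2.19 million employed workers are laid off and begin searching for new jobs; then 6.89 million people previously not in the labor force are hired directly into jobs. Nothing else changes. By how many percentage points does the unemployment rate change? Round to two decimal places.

Initially, labor force = 115.04 + 8.95 = 123.99 million, so u = 8.95/123.99 = 7.22%.
After the first change, employed falls and unemployed rises by 2.19; labor force unchanged → E = 112.85, U = 11.14, labor force = 123.99 million.
After the second change, employed and labor force both rise by 6.89; unemployed unchanged → E = 119.74, U = 11.14, labor force = 130.88 million.
New unemployment rate = 11.14 / 130.88 = 8.51%.
Change = 8.51% − 7.22% = +1.29 percentage points.

The unemployment rate changes by +1.29 percentage points.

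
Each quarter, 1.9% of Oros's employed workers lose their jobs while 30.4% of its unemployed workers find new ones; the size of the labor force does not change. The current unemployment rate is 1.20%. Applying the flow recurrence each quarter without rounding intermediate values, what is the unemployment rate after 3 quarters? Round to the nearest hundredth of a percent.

Unemployment rate after three quarters ≈ 4.43%.

With a fixed labor force, u_{t+1} = u_t + s·(1−u_t) − f·u_t = u_t·(1−s−f) + s.
Here 1−s−f = 0.677 and s = 0.019.
u_1 = 0.012000 × 0.677 + 0.019 = 0.027124.
u_2 = 0.027124 × 0.677 + 0.019 = 0.037363.
u_3 = 0.037363 × 0.677 + 0.019 = 0.044295.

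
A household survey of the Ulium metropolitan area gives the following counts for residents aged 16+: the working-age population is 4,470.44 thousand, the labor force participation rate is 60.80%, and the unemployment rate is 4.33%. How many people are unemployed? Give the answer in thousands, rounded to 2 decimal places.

About 117.69 thousand are unemployed.

Labor force = 0.6080 × 4,470.44 = 2,718.03 thousand.
Unemployed = 0.0433 × 2,718.03 ≈ 117.69 thousand.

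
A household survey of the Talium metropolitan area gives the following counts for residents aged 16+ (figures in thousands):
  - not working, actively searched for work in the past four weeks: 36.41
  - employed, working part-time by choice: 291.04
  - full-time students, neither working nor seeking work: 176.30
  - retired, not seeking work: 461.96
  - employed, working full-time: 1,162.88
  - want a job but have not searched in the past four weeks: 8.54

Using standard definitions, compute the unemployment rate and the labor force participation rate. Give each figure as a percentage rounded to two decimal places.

Unemployment rate ≈ 2.44%; labor force participation rate ≈ 69.74%.

Employed = 291.04 + 1,162.88 = 1,453.92 thousand.
Unemployed = 36.41 thousand.
Labor force = 1,453.92 + 36.41 = 1,490.33 thousand.
Not in labor force = 176.30 + 461.96 + 8.54 = 646.80 thousand (those not working and not actively searching are outside the labor force — including those who want a job but have given up searching).
Civilian working-age population = 1,490.33 + 646.80 = 2,137.13 thousand.
Unemployment rate = 36.41 / 1,490.33 = 2.44%.
Labor force participation rate = 1,490.33 / 2,137.13 = 69.74%.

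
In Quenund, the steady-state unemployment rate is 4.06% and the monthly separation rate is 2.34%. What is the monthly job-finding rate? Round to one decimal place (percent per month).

From u* = s/(s+f): f = s·(1−u)/u.
f = 2.34 × (1 − 0.0406) / 0.0406 = 2.2450 / 0.0406 ≈ 55.3% per month.

Job-finding rate ≈ 55.3% per month.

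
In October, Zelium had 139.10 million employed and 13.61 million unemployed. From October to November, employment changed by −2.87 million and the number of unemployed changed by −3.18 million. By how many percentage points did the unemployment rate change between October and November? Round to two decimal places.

The unemployment rate changed by −1.80 percentage points.

October: labor force = 139.10 + 13.61 = 152.71; u = 13.61/152.71 = 8.91%.
November: labor force = 136.23 + 10.43 = 146.66; u = 10.43/146.66 = 7.11%.
Change = 7.11% − 8.91% = −1.80 pp.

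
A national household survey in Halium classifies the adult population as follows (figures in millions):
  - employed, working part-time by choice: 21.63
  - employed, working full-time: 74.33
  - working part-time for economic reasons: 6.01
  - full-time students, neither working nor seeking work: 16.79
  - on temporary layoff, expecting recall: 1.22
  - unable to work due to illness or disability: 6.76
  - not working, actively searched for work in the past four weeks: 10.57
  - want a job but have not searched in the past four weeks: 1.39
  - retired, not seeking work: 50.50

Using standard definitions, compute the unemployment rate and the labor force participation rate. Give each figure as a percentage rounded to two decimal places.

Unemployment rate ≈ 10.36%; labor force participation rate ≈ 60.13%.

Employed = 21.63 + 74.33 + 6.01 = 101.97 million (anyone who worked, including part-time for economic reasons, counts as employed).
Unemployed = 1.22 + 10.57 = 11.79 million (jobless and actively searching, or on temporary layoff).
Labor force = 101.97 + 11.79 = 113.76 million.
Not in labor force = 16.79 + 6.76 + 1.39 + 50.50 = 75.44 million (those not working and not actively searching are outside the labor force — including those who want a job but have given up searching).
Civilian working-age population = 113.76 + 75.44 = 189.20 million.
Unemployment rate = 11.79 / 113.76 = 10.36%.
Labor force participation rate = 113.76 / 189.20 = 60.13%.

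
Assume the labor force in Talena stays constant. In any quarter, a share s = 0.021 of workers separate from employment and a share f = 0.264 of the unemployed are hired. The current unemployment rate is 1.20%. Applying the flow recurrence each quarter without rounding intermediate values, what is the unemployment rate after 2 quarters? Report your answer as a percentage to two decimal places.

With a fixed labor force, u_{t+1} = u_t + s·(1−u_t) − f·u_t = u_t·(1−s−f) + s.
Here 1−s−f = 0.715 and s = 0.021.
u_1 = 0.012000 × 0.715 + 0.021 = 0.029580.
u_2 = 0.029580 × 0.715 + 0.021 = 0.042150.

Unemployment rate after two quarters ≈ 4.21%.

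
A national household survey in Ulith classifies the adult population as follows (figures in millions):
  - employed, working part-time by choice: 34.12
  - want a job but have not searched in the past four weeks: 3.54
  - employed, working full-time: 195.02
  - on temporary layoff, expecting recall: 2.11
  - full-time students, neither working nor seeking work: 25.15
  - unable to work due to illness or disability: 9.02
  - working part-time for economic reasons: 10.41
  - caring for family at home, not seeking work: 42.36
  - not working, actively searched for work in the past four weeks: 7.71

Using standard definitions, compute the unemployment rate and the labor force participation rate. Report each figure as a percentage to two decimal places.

Unemployment rate ≈ 3.94%; labor force participation rate ≈ 75.70%.

Employed = 34.12 + 195.02 + 10.41 = 239.55 million (anyone who worked, including part-time for economic reasons, counts as employed).
Unemployed = 2.11 + 7.71 = 9.82 million (jobless and actively searching, or on temporary layoff).
Labor force = 239.55 + 9.82 = 249.37 million.
Not in labor force = 3.54 + 25.15 + 9.02 + 42.36 = 80.07 million (those not working and not actively searching are outside the labor force — including those who want a job but have given up searching).
Civilian working-age population = 249.37 + 80.07 = 329.44 million.
Unemployment rate = 9.82 / 249.37 = 3.94%.
Labor force participation rate = 249.37 / 329.44 = 75.70%.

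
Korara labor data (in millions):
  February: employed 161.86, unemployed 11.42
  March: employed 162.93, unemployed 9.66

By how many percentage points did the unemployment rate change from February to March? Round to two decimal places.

The unemployment rate changed by −0.99 percentage points.

February: labor force = 161.86 + 11.42 = 173.28; u = 11.42/173.28 = 6.59%.
March: labor force = 162.93 + 9.66 = 172.59; u = 9.66/172.59 = 5.60%.
Change = 5.60% − 6.59% = −0.99 pp.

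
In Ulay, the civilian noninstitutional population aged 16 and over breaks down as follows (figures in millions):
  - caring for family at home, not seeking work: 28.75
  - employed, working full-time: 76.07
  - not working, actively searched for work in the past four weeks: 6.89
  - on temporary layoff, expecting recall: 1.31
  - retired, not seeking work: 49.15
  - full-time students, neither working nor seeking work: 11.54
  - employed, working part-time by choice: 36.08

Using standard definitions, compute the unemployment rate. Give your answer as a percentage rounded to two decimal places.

Employed = 76.07 + 36.08 = 112.15 million.
Unemployed = 6.89 + 1.31 = 8.20 million (jobless and actively searching, or on temporary layoff).
Labor force = 112.15 + 8.20 = 120.35 million.
Unemployment rate = 8.20 / 120.35 = 6.81%.

Unemployment rate ≈ 6.81%.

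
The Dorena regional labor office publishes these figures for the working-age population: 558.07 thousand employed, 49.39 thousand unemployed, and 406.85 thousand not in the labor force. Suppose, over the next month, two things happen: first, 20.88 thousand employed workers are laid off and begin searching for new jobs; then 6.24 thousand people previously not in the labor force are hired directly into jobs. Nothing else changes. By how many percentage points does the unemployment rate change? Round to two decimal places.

Initially, labor force = 558.07 + 49.39 = 607.46 thousand, so u = 49.39/607.46 = 8.13%.
After the first change, employed falls and unemployed rises by 20.88; labor force unchanged → E = 537.19, U = 70.27, labor force = 607.46 thousand.
After the second change, employed and labor force both rise by 6.24; unemployed unchanged → E = 543.43, U = 70.27, labor force = 613.70 thousand.
New unemployment rate = 70.27 / 613.70 = 11.45%.
Change = 11.45% − 8.13% = +3.32 percentage points.

The unemployment rate changes by +3.32 percentage points.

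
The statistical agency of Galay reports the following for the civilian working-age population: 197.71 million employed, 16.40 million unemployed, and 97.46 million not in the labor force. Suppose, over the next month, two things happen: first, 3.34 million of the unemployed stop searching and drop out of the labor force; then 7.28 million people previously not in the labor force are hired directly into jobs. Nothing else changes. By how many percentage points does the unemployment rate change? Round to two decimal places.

The unemployment rate changes by −1.67 percentage points.

Initially, labor force = 197.71 + 16.40 = 214.11 million, so u = 16.40/214.11 = 7.66%.
After the first change, unemployed and labor force both fall by 3.34 → E = 197.71, U = 13.06, labor force = 210.77 million.
After the second change, employed and labor force both rise by 7.28; unemployed unchanged → E = 204.99, U = 13.06, labor force = 218.05 million.
New unemployment rate = 13.06 / 218.05 = 5.99%.
Change = 5.99% − 7.66% = −1.67 percentage points.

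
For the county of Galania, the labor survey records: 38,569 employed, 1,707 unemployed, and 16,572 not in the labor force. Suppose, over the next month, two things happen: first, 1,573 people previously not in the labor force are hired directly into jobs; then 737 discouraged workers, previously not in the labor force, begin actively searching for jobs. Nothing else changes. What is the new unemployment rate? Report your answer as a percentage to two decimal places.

New unemployment rate ≈ 5.74%.

Initially, labor force = 38,569 + 1,707 = 40,276, so u = 1,707/40,276 = 4.24%.
After the first change, employed and labor force both rise by 1,573; unemployed unchanged → E = 40,142, U = 1,707, labor force = 41,849.
After the second change, unemployed and labor force both rise by 737 → E = 40,142, U = 2,444, labor force = 42,586.
New unemployment rate = 2,444 / 42,586 = 5.74%.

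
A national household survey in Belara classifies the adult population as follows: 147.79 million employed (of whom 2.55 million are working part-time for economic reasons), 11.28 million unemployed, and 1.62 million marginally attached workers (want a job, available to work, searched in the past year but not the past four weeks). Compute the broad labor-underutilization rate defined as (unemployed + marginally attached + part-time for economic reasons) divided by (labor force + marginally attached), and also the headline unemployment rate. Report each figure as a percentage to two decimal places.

Broad underutilization rate ≈ 9.61%; headline unemployment rate ≈ 7.09%.

Labor force = 147.79 + 11.28 = 159.07 million.
Numerator = 11.28 + 1.62 + 2.55 = 15.45 million.
Denominator = 159.07 + 1.62 = 160.69 million.
Broad rate = 15.45 / 160.69 = 9.61%.
Headline unemployment rate = 11.28 / 159.07 = 7.09%.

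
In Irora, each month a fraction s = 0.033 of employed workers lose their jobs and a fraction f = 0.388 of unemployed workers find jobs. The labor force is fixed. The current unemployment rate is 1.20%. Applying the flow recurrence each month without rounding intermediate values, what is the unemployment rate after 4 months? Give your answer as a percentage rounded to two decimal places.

Unemployment rate after four months ≈ 7.09%.

With a fixed labor force, u_{t+1} = u_t + s·(1−u_t) − f·u_t = u_t·(1−s−f) + s.
Here 1−s−f = 0.579 and s = 0.033.
u_1 = 0.012000 × 0.579 + 0.033 = 0.039948.
u_2 = 0.039948 × 0.579 + 0.033 = 0.056130.
u_3 = 0.056130 × 0.579 + 0.033 = 0.065499.
u_4 = 0.065499 × 0.579 + 0.033 = 0.070924.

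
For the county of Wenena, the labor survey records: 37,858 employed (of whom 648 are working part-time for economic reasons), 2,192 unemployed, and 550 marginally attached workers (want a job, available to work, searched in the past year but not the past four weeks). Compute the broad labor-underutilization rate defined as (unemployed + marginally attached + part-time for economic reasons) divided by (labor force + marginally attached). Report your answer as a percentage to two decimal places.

Labor force = 37,858 + 2,192 = 40,050.
Numerator = 2,192 + 550 + 648 = 3,390.
Denominator = 40,050 + 550 = 40,600.
Broad rate = 3,390 / 40,600 = 8.35%.

Broad underutilization rate ≈ 8.35%.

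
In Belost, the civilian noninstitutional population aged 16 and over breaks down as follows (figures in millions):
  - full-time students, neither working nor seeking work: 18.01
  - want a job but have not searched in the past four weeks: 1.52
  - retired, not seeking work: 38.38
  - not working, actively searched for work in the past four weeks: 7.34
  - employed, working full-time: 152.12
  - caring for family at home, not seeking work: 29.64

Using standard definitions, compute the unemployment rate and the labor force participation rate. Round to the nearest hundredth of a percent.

Unemployment rate ≈ 4.60%; labor force participation rate ≈ 64.56%.

Employed = 152.12 million.
Unemployed = 7.34 million.
Labor force = 152.12 + 7.34 = 159.46 million.
Not in labor force = 18.01 + 1.52 + 38.38 + 29.64 = 87.55 million (those not working and not actively searching are outside the labor force — including those who want a job but have given up searching).
Civilian working-age population = 159.46 + 87.55 = 247.01 million.
Unemployment rate = 7.34 / 159.46 = 4.60%.
Labor force participation rate = 159.46 / 247.01 = 64.56%.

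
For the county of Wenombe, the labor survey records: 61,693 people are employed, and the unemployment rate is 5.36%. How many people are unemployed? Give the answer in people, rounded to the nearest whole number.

Let U be the number unemployed. The labor force is E + U, and U/(E+U) = 0.0536.
So U = 0.0536 × 61,693 / (1 − 0.0536) = 3306.74 / 0.9464 ≈ 3,494.

About 3,494 are unemployed.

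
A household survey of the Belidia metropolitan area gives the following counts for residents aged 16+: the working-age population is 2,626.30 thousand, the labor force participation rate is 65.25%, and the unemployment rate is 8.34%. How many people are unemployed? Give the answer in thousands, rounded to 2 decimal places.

About 142.92 thousand are unemployed.

Labor force = 0.6525 × 2,626.30 = 1,713.66 thousand.
Unemployed = 0.0834 × 1,713.66 ≈ 142.92 thousand.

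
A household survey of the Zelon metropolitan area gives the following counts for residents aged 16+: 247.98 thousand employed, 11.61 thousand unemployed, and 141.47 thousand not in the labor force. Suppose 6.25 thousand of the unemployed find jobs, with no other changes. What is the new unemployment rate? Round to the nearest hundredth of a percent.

New unemployment rate ≈ 2.06%.

Initially, labor force = 247.98 + 11.61 = 259.59 thousand, so u = 11.61/259.59 = 4.47%.
After the change, unemployed falls and employed rises by 6.25; labor force unchanged → E = 254.23, U = 5.36, labor force = 259.59 thousand.
New unemployment rate = 5.36 / 259.59 = 2.06%.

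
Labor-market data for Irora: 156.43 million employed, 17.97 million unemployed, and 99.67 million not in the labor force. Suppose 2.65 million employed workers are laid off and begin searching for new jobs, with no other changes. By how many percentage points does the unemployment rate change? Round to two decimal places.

Initially, labor force = 156.43 + 17.97 = 174.40 million, so u = 17.97/174.40 = 10.30%.
After the change, employed falls and unemployed rises by 2.65; labor force unchanged → E = 153.78, U = 20.62, labor force = 174.40 million.
New unemployment rate = 20.62 / 174.40 = 11.82%.
Change = 11.82% − 10.30% = +1.52 percentage points.

The unemployment rate changes by +1.52 percentage points.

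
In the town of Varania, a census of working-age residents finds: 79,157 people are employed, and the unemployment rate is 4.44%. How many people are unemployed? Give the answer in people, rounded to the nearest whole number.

About 3,678 are unemployed.

Let U be the number unemployed. The labor force is E + U, and U/(E+U) = 0.0444.
So U = 0.0444 × 79,157 / (1 − 0.0444) = 3514.57 / 0.9556 ≈ 3,678.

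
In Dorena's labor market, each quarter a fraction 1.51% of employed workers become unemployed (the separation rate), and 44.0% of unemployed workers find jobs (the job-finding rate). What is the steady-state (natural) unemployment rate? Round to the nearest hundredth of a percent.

Steady-state unemployment rate ≈ 3.32%.

At steady state the flows balance: s·E = f·U, so U/(E+U) = s/(s+f).
u* = 1.51 / (1.51 + 44.0) = 1.51 / 45.51 = 3.32%.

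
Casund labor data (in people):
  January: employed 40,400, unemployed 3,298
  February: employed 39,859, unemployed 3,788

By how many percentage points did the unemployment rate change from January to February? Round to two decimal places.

The unemployment rate changed by +1.13 percentage points.

January: labor force = 40,400 + 3,298 = 43,698; u = 3,298/43,698 = 7.55%.
February: labor force = 39,859 + 3,788 = 43,647; u = 3,788/43,647 = 8.68%.
Change = 8.68% − 7.55% = +1.13 pp.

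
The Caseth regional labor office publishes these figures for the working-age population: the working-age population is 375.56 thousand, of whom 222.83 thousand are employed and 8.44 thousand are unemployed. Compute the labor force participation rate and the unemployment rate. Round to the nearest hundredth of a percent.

Labor force = employed + unemployed = 222.83 + 8.44 = 231.27 thousand.
Unemployment rate = 8.44 / 231.27 = 3.65%.
Labor force participation rate = 231.27 / 375.56 = 61.58%.

Labor force participation rate ≈ 61.58%; unemployment rate ≈ 3.65%.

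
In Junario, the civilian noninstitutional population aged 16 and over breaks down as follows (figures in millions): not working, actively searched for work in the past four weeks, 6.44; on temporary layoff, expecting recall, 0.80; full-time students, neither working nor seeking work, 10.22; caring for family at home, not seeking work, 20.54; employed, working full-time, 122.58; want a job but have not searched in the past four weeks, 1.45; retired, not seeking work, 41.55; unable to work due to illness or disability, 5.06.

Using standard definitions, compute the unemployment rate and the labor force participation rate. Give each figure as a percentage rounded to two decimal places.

Unemployment rate ≈ 5.58%; labor force participation rate ≈ 62.22%.

Employed = 122.58 million.
Unemployed = 6.44 + 0.80 = 7.24 million (jobless and actively searching, or on temporary layoff).
Labor force = 122.58 + 7.24 = 129.82 million.
Not in labor force = 10.22 + 20.54 + 1.45 + 41.55 + 5.06 = 78.82 million (those not working and not actively searching are outside the labor force — including those who want a job but have given up searching).
Civilian working-age population = 129.82 + 78.82 = 208.64 million.
Unemployment rate = 7.24 / 129.82 = 5.58%.
Labor force participation rate = 129.82 / 208.64 = 62.22%.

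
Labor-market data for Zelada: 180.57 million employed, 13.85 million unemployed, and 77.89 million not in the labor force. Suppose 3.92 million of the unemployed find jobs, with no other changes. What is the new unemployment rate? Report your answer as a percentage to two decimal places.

Initially, labor force = 180.57 + 13.85 = 194.42 million, so u = 13.85/194.42 = 7.12%.
After the change, unemployed falls and employed rises by 3.92; labor force unchanged → E = 184.49, U = 9.93, labor force = 194.42 million.
New unemployment rate = 9.93 / 194.42 = 5.11%.

New unemployment rate ≈ 5.11%.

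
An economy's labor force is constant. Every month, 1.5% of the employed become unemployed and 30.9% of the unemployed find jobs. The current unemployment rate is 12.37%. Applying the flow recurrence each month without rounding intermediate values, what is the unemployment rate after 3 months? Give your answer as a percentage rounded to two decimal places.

Unemployment rate after three months ≈ 7.02%.

With a fixed labor force, u_{t+1} = u_t + s·(1−u_t) − f·u_t = u_t·(1−s−f) + s.
Here 1−s−f = 0.676 and s = 0.015.
u_1 = 0.123700 × 0.676 + 0.015 = 0.098621.
u_2 = 0.098621 × 0.676 + 0.015 = 0.081668.
u_3 = 0.081668 × 0.676 + 0.015 = 0.070208.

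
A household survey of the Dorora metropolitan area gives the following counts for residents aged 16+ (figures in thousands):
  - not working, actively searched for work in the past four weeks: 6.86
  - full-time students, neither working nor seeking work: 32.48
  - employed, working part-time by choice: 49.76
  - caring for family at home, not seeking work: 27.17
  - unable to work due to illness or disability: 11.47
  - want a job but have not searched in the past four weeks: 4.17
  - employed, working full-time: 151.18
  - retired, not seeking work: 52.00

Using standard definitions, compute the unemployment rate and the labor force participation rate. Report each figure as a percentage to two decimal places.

Unemployment rate ≈ 3.30%; labor force participation rate ≈ 62.01%.

Employed = 49.76 + 151.18 = 200.94 thousand.
Unemployed = 6.86 thousand.
Labor force = 200.94 + 6.86 = 207.80 thousand.
Not in labor force = 32.48 + 27.17 + 11.47 + 4.17 + 52.00 = 127.29 thousand (those not working and not actively searching are outside the labor force — including those who want a job but have given up searching).
Civilian working-age population = 207.80 + 127.29 = 335.09 thousand.
Unemployment rate = 6.86 / 207.80 = 3.30%.
Labor force participation rate = 207.80 / 335.09 = 62.01%.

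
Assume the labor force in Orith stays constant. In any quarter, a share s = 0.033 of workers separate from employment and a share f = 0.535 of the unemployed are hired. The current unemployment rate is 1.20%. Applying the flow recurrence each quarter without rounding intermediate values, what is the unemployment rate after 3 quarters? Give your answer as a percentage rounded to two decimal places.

Unemployment rate after three quarters ≈ 5.44%.

With a fixed labor force, u_{t+1} = u_t + s·(1−u_t) − f·u_t = u_t·(1−s−f) + s.
Here 1−s−f = 0.432 and s = 0.033.
u_1 = 0.012000 × 0.432 + 0.033 = 0.038184.
u_2 = 0.038184 × 0.432 + 0.033 = 0.049495.
u_3 = 0.049495 × 0.432 + 0.033 = 0.054382.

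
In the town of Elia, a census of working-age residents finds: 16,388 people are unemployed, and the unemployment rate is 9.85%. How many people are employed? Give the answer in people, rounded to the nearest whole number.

Labor force = U / u = 16,388 / 0.0985 ≈ 166,376.
Employed = labor force − unemployed = 166,376 − 16,388 = 149,988.

About 149,988 are employed.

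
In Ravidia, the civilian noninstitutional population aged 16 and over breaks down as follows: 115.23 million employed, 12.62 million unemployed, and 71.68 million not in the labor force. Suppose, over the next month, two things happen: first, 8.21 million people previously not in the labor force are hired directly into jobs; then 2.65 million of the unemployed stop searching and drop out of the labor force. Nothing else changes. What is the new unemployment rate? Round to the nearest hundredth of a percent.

Initially, labor force = 115.23 + 12.62 = 127.85 million, so u = 12.62/127.85 = 9.87%.
After the first change, employed and labor force both rise by 8.21; unemployed unchanged → E = 123.44, U = 12.62, labor force = 136.06 million.
After the second change, unemployed and labor force both fall by 2.65 → E = 123.44, U = 9.97, labor force = 133.41 million.
New unemployment rate = 9.97 / 133.41 = 7.47%.

New unemployment rate ≈ 7.47%.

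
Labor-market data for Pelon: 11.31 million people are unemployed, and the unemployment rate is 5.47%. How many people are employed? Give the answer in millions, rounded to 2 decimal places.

Labor force = U / u = 11.31 / 0.0547 ≈ 206.76 million.
Employed = labor force − unemployed = 206.76 − 11.31 = 195.45 million.

About 195.45 million are employed.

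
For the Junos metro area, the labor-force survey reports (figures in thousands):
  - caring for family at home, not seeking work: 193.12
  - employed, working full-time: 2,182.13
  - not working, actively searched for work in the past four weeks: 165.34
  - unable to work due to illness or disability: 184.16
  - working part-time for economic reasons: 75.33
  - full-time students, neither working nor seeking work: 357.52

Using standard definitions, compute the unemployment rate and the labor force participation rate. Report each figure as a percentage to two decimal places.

Employed = 2,182.13 + 75.33 = 2,257.46 thousand (anyone who worked, including part-time for economic reasons, counts as employed).
Unemployed = 165.34 thousand.
Labor force = 2,257.46 + 165.34 = 2,422.80 thousand.
Not in labor force = 193.12 + 184.16 + 357.52 = 734.80 thousand (those not working and not actively searching are outside the labor force).
Civilian working-age population = 2,422.80 + 734.80 = 3,157.60 thousand.
Unemployment rate = 165.34 / 2,422.80 = 6.82%.
Labor force participation rate = 2,422.80 / 3,157.60 = 76.73%.

Unemployment rate ≈ 6.82%; labor force participation rate ≈ 76.73%.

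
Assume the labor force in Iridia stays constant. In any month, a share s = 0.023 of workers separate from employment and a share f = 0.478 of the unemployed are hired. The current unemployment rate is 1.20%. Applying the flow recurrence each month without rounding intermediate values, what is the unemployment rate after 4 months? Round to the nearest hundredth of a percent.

Unemployment rate after four months ≈ 4.38%.

With a fixed labor force, u_{t+1} = u_t + s·(1−u_t) − f·u_t = u_t·(1−s−f) + s.
Here 1−s−f = 0.499 and s = 0.023.
u_1 = 0.012000 × 0.499 + 0.023 = 0.028988.
u_2 = 0.028988 × 0.499 + 0.023 = 0.037465.
u_3 = 0.037465 × 0.499 + 0.023 = 0.041695.
u_4 = 0.041695 × 0.499 + 0.023 = 0.043806.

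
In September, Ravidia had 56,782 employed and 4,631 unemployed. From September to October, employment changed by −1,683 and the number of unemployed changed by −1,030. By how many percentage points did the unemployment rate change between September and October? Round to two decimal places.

The unemployment rate changed by −1.41 percentage points.

September: labor force = 56,782 + 4,631 = 61,413; u = 4,631/61,413 = 7.54%.
October: labor force = 55,099 + 3,601 = 58,700; u = 3,601/58,700 = 6.13%.
Change = 6.13% − 7.54% = −1.41 pp.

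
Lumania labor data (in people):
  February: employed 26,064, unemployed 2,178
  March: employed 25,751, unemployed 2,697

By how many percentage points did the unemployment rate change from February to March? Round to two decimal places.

The unemployment rate changed by +1.77 percentage points.

February: labor force = 26,064 + 2,178 = 28,242; u = 2,178/28,242 = 7.71%.
March: labor force = 25,751 + 2,697 = 28,448; u = 2,697/28,448 = 9.48%.
Change = 9.48% − 7.71% = +1.77 pp.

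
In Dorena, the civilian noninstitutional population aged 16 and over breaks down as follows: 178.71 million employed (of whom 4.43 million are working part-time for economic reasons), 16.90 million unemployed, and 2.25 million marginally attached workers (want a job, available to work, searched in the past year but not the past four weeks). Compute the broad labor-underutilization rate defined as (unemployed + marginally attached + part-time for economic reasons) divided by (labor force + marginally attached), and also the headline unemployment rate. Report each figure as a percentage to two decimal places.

Broad underutilization rate ≈ 11.92%; headline unemployment rate ≈ 8.64%.

Labor force = 178.71 + 16.90 = 195.61 million.
Numerator = 16.90 + 2.25 + 4.43 = 23.58 million.
Denominator = 195.61 + 2.25 = 197.86 million.
Broad rate = 23.58 / 197.86 = 11.92%.
Headline unemployment rate = 16.90 / 195.61 = 8.64%.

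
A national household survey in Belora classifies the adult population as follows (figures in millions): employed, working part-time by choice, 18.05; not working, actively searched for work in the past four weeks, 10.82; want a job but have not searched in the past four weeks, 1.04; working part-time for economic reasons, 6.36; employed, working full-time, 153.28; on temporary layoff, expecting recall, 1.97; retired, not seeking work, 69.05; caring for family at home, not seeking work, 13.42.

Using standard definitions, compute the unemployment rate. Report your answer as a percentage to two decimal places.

Employed = 18.05 + 6.36 + 153.28 = 177.69 million (anyone who worked, including part-time for economic reasons, counts as employed).
Unemployed = 10.82 + 1.97 = 12.79 million (jobless and actively searching, or on temporary layoff).
Labor force = 177.69 + 12.79 = 190.48 million.
Unemployment rate = 12.79 / 190.48 = 6.71%.

Unemployment rate ≈ 6.71%.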